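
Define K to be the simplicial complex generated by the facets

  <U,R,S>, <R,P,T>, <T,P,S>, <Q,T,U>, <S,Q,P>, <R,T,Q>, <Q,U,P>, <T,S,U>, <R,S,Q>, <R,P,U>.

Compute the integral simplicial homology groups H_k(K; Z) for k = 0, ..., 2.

H_0 = Z,  H_1 = Z/2,  H_2 = 0.

Take the total order P < Q < R < S < T < U on the vertex set. Then K (dimension 2) consists of the simplices:

  0-simplices (6): P, Q, R, S, T, U
  1-simplices (15): PQ, PR, PS, PT, PU, QR, QS, QT, QU, RS, RT, RU, ST, SU, TU
  2-simplices (10): PQS, PQU, PRT, PRU, PST, QRS, QRT, QTU, RSU, STU

so the chain groups are C_0 ≅ Z^6, C_1 ≅ Z^15, C_2 ≅ Z^10.

∂_1: C_1 → C_0 is given by ∂[p,q] = [q] − [p].
This gives a 6×15 integer matrix of rank 5; reducing to Smith normal form yields diagonal entries (1,1,1,1,1).

Boundary ∂_2: C_2 → C_1 maps a triangle to the signed sum of its edges. For instance
  ∂PQU = QU − PU + PQ,
  ∂RSU = SU − RU + RS.
As a 15×10 matrix over Z this has rank 10, with invariant factors (1,1,1,1,1,1,1,1,1,2).

Reading off H_k = ker ∂_k / im ∂_{k+1}:

  H_0: rank C_0 − rank ∂_1 = 6 − 5 = 1, and the invariant factors of ∂_1 are all 1, so H_0 = Z.
  H_1: rank ker ∂_1 − rank ∂_2 = (15 − 5) − 10 = 0, and ∂_2 has invariant factor 2 > 1, so H_1 = Z/2.
  H_2: rank ker ∂_2 − rank ∂_3 = (10 − 10) − 0 = 0, and there is no ∂_3, so H_2 = 0.

As a check, the Euler characteristic is 6 − 15 + 10 = 1, which agrees with 1 − 0 + 0 = 1.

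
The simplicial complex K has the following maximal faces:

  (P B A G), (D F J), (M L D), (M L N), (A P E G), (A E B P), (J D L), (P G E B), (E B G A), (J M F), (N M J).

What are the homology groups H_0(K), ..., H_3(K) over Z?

H_0 ≅ Z^2,  H_1 ≅ Z,  H_2 = 0,  H_3 ≅ Z.

We work with the vertex ordering A < B < D < E < F < G < J < L < M < N < P. The simplices of K, each written with vertices in increasing order, are:

  0-simplices (11): A, B, D, E, F, G, J, L, M, N, P
  1-simplices (22): AB, AE, AG, AP, BE, BG, BP, DF, DJ, DL, DM, EG, EP, FJ, FM, GP, JL, JM, JN, LM, LN, MN
  2-simplices (16): ABE, ABG, ABP, AEG, AEP, AGP, BEG, BEP, BGP, DFJ, DJL, DLM, EGP, FJM, JMN, LMN
  3-simplices (5): ABEG, ABEP, ABGP, AEGP, BEGP

giving chain groups C_0 ≅ Z^11, C_1 ≅ Z^22, C_2 ≅ Z^16, C_3 ≅ Z^5.

Boundary ∂_1: C_1 → C_0 is given by ∂[p,q] = [q] − [p]. For instance
  ∂MN = N − M.
The resulting 11×22 matrix has rank 9, and its Smith normal form has invariant factors (1,1,1,1,1,1,1,1,1).

∂_2: C_2 → C_1 acts by ∂[p,q,r] = [q,r] − [p,r] + [p,q]. For instance
  ∂FJM = JM − FM + FJ,
  ∂DFJ = FJ − DJ + DF.
This gives a 22×16 integer matrix of rank 12; reducing to Smith normal form yields diagonal entries (1,1,1,1,1,1,1,1,1,1,1,1).

Boundary ∂_3: C_3 → C_2 sends each 3-simplex σ to the alternating sum Σ_i (−1)^i (σ with its i-th vertex removed). For instance
  ∂ABEG = BEG − AEG + ABG − ABE,
  ∂AEGP = EGP − AGP + AEP − AEG.
The 16×5 boundary matrix has rank 4 and Smith normal form diag(1,1,1,1).

From H_k ≅ ker(∂_k) / im(∂_{k+1}) we obtain:

  H_0: rank C_0 − rank ∂_1 = 11 − 9 = 2, and the invariant factors of ∂_1 are all 1, so H_0 ≅ Z^2.
  H_1: rank ker ∂_1 − rank ∂_2 = (22 − 9) − 12 = 1, and the invariant factors of ∂_2 are all 1, so H_1 ≅ Z.
  H_2: rank ker ∂_2 − rank ∂_3 = (16 − 12) − 4 = 0, and the invariant factors of ∂_3 are all 1, so H_2 ≅ 0.
  H_3: rank ker ∂_3 − rank ∂_4 = (5 − 4) − 0 = 1, and there is no ∂_4, so H_3 ≅ Z.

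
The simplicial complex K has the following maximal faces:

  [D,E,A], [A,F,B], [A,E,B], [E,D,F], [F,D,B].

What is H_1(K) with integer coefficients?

K has 5 vertices, 10 edges, 5 triangles.
rank ∂_1 = 4, rank ∂_2 = 5 ⇒ b_1 = 10 − 4 − 5 = 1; all invariant factors of ∂_2 are 1 so no torsion. So H_1 = Z.

H_1 = Z.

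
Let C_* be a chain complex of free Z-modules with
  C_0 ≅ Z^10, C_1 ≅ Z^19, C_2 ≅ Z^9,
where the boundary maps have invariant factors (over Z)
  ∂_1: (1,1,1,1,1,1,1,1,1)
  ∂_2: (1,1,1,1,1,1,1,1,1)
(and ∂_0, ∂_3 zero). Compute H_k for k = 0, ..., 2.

H_0 = Z,  H_1 = Z,  H_2 = 0.

H_0: b_0 = 10 − 0 − 9 = 1; torsion from ∂_1 factors > 1: none. So H_0 = Z.
H_1: b_1 = 19 − 9 − 9 = 1; torsion from ∂_2 factors > 1: none. So H_1 = Z.
H_2: b_2 = 9 − 9 − 0 = 0; torsion from ∂_3 factors > 1: none. So H_2 = 0.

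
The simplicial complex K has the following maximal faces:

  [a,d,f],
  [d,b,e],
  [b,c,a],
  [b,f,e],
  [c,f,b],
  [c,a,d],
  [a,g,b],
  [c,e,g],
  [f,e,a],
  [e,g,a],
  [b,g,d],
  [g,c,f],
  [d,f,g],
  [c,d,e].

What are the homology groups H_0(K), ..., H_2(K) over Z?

Take the total order a < b < c < d < e < f < g on the vertex set. Then K (dimension 2) consists of the simplices:

  0-simplices (7): a, b, c, d, e, f, g
  1-simplices (21): ab, ac, ad, ae, af, ag, bc, bd, be, bf, bg, cd, ce, cf, cg, de, df, dg, ef, eg, fg
  2-simplices (14): abc, abg, acd, adf, aef, aeg, bcf, bde, bdg, bef, cde, ceg, cfg, dfg

giving chain groups C_0 ≅ Z^7, C_1 ≅ Z^21, C_2 ≅ Z^14.

Boundary ∂_1: C_1 → C_0 is given by ∂[p,q] = [q] − [p]. For instance
  ∂cg = g − c.
The 7×21 boundary matrix has rank 6 and Smith normal form diag(1,1,1,1,1,1).

The boundary map ∂_2: C_2 → C_1 acts by ∂[p,q,r] = [q,r] − [p,r] + [p,q]. For instance
  ∂adf = df − af + ad,
  ∂acd = cd − ad + ac.
The resulting 21×14 matrix has rank 13, and its Smith normal form has invariant factors (1,1,1,1,1,1,1,1,1,1,1,1,1).

From H_k ≅ ker(∂_k) / im(∂_{k+1}) we obtain:

  H_0: rank C_0 − rank ∂_1 = 7 − 6 = 1, and the invariant factors of ∂_1 are all 1, so H_0 ≅ Z.
  H_1: rank ker ∂_1 − rank ∂_2 = (21 − 6) − 13 = 2, and the invariant factors of ∂_2 are all 1, so H_1 ≅ Z^2.
  H_2: rank ker ∂_2 − rank ∂_3 = (14 − 13) − 0 = 1, and there is no ∂_3, so H_2 ≅ Z.

As a check, the Euler characteristic is 7 − 21 + 14 = 0, which agrees with 1 − 2 + 1 = 0.

H_0 = Z,  H_1 = Z^2,  H_2 = Z.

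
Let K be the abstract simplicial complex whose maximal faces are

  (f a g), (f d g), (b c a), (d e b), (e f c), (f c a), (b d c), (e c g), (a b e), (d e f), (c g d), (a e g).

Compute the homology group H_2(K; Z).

H_2 = 0.

Order the vertices as a < b < c < d < e < f < g. Listing each simplex with vertices in this order, K has dimension 2 with simplices:

  0-simplices (7): a, b, c, d, e, f, g
  1-simplices (18): ab, ac, ae, af, ag, bc, bd, be, cd, ce, cf, cg, de, df, dg, ef, eg, fg
  2-simplices (12): abc, abe, acf, aeg, afg, bcd, bde, cdg, cef, ceg, def, dfg

giving chain groups C_0 ≅ Z^7, C_1 ≅ Z^18, C_2 ≅ Z^12.

The boundary map ∂_1: C_1 → C_0 is given by ∂[p,q] = [q] − [p].
This gives a 7×18 integer matrix of rank 6; reducing to Smith normal form yields diagonal entries (1,1,1,1,1,1).

∂_2: C_2 → C_1 maps a triangle to the signed sum of its edges. For instance
  ∂afg = fg − ag + af,
  ∂aeg = eg − ag + ae.
The resulting 18×12 matrix has rank 12, and its Smith normal form has invariant factors (1,1,1,1,1,1,1,1,1,1,1,2).

Now H_k = ker ∂_k / im ∂_{k+1}, so:

  H_2: rank ker ∂_2 − rank ∂_3 = (12 − 12) − 0 = 0, and there is no ∂_3, so H_2 ≅ 0.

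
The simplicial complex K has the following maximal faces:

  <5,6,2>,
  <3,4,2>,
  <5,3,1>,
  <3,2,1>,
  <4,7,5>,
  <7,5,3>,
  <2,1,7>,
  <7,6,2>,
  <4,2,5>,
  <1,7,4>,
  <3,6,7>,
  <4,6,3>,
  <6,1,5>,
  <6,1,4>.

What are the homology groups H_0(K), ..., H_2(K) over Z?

H_0 = Z,  H_1 = Z^2,  H_2 = Z.

K has 7 vertices, 21 edges, 14 triangles.
rank ∂_0 = 0, rank ∂_1 = 6 ⇒ b_0 = 7 − 0 − 6 = 1; all invariant factors of ∂_1 are 1 so no torsion. So H_0 ≅ Z.
rank ∂_1 = 6, rank ∂_2 = 13 ⇒ b_1 = 21 − 6 − 13 = 2; all invariant factors of ∂_2 are 1 so no torsion. So H_1 ≅ Z^2.
rank ∂_2 = 13, rank ∂_3 = 0 ⇒ b_2 = 14 − 13 − 0 = 1. So H_2 ≅ Z.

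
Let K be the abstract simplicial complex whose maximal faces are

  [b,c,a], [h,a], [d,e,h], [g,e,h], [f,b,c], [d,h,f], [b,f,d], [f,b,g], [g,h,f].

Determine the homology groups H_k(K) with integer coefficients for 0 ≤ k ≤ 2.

H_0 ≅ Z,  H_1 ≅ Z,  H_2 = 0.

Fix the vertex order a < b < c < d < e < f < g < h and write every simplex with vertices in increasing order. Then dim K = 2 and the simplices of K are:

  0-simplices (8): a, b, c, d, e, f, g, h
  1-simplices (16): ab, ac, ah, bc, bd, bf, bg, cf, de, df, dh, eg, eh, fg, fh, gh
  2-simplices (8): abc, bcf, bdf, bfg, deh, dfh, egh, fgh

so the chain groups are C_0 ≅ Z^8, C_1 ≅ Z^16, C_2 ≅ Z^8.

The boundary map ∂_1: C_1 → C_0 sends each edge [p,q] (with p < q) to q − p. For instance
  ∂bc = c − b.
This gives a 8×16 integer matrix of rank 7; reducing to Smith normal form yields diagonal entries (1,1,1,1,1,1,1).

The boundary map ∂_2: C_2 → C_1 sends each 2-simplex [p,q,r] to [q,r] − [p,r] + [p,q]. For instance
  ∂bdf = df − bf + bd,
  ∂egh = gh − eh + eg.
This gives a 16×8 integer matrix of rank 8; reducing to Smith normal form yields diagonal entries (1,1,1,1,1,1,1,1).

Reading off H_k = ker ∂_k / im ∂_{k+1}:

  H_0: rank C_0 − rank ∂_1 = 8 − 7 = 1, and the invariant factors of ∂_1 are all 1, so H_0 ≅ Z.
  H_1: rank ker ∂_1 − rank ∂_2 = (16 − 7) − 8 = 1, and the invariant factors of ∂_2 are all 1, so H_1 ≅ Z.
  H_2: rank ker ∂_2 − rank ∂_3 = (8 − 8) − 0 = 0, and there is no ∂_3, so H_2 ≅ 0.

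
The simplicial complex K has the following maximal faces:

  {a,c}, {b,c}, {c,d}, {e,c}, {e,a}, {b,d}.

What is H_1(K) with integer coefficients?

H_1 = Z^2.

We work with the vertex ordering a < b < c < d < e. The simplices of K, each written with vertices in increasing order, are:

  0-simplices (5): a, b, c, d, e
  1-simplices (6): ac, ae, bc, bd, cd, ce

giving chain groups C_0 ≅ Z^5, C_1 ≅ Z^6.

∂_1: C_1 → C_0 maps an edge to its endpoints' difference, ∂[p,q] = q − p. For instance
  ∂bd = d − b.
The 5×6 boundary matrix has rank 4 and Smith normal form diag(1,1,1,1).

Computing H_k = (kernel of ∂_k) / (image of ∂_{k+1}):

  H_1: rank ker ∂_1 − rank ∂_2 = (6 − 4) − 0 = 2, and there is no ∂_2, so H_1 = Z^2.

(K is a triangulation of a wedge of 2 circles.)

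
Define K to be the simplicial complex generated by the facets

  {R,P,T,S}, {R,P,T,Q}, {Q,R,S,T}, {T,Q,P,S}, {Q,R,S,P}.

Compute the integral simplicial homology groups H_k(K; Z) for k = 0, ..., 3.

Order the vertices as P < Q < R < S < T. Listing each simplex with vertices in this order, K has dimension 3 with simplices:

  0-simplices (5): P, Q, R, S, T
  1-simplices (10): PQ, PR, PS, PT, QR, QS, QT, RS, RT, ST
  2-simplices (10): PQR, PQS, PQT, PRS, PRT, PST, QRS, QRT, QST, RST
  3-simplices (5): PQRS, PQRT, PQST, PRST, QRST

so the chain groups are C_0 ≅ Z^5, C_1 ≅ Z^10, C_2 ≅ Z^10, C_3 ≅ Z^5.

Boundary ∂_1: C_1 → C_0 sends each edge [p,q] (with p < q) to q − p. For instance
  ∂PT = T − P.
As a 5×10 matrix over Z this has rank 4, with invariant factors (1,1,1,1).

∂_2: C_2 → C_1 sends each 2-simplex [p,q,r] to [q,r] − [p,r] + [p,q]. For instance
  ∂PRS = RS − PS + PR,
  ∂QST = ST − QT + QS.
The 10×10 boundary matrix has rank 6 and Smith normal form diag(1,1,1,1,1,1).

The boundary map ∂_3: C_3 → C_2 sends each 3-simplex σ to the alternating sum Σ_i (−1)^i (σ with its i-th vertex removed). For instance
  ∂PQST = QST − PST + PQT − PQS,
  ∂PQRS = QRS − PRS + PQS − PQR.
The 10×5 boundary matrix has rank 4 and Smith normal form diag(1,1,1,1).

Now H_k = ker ∂_k / im ∂_{k+1}, so:

  H_0: rank C_0 − rank ∂_1 = 5 − 4 = 1, and the invariant factors of ∂_1 are all 1, so H_0 = Z.
  H_1: rank ker ∂_1 − rank ∂_2 = (10 − 4) − 6 = 0, and the invariant factors of ∂_2 are all 1, so H_1 = 0.
  H_2: rank ker ∂_2 − rank ∂_3 = (10 − 6) − 4 = 0, and the invariant factors of ∂_3 are all 1, so H_2 = 0.
  H_3: rank ker ∂_3 − rank ∂_4 = (5 − 4) − 0 = 1, and there is no ∂_4, so H_3 = Z.

As a check, the Euler characteristic is 5 − 10 + 10 − 5 = 0, which agrees with 1 − 0 + 0 − 1 = 0.

H_0 ≅ Z,  H_1 = 0,  H_2 = 0,  H_3 ≅ Z.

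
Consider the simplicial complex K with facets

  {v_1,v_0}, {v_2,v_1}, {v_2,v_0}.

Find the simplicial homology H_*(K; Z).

We work with the vertex ordering v_0 < v_1 < v_2. The simplices of K, each written with vertices in increasing order, are:

  0-simplices (3): [v_0], [v_1], [v_2]
  1-simplices (3): [v_0,v_1], [v_0,v_2], [v_1,v_2]

Hence C_0 ≅ Z^3, C_1 ≅ Z^3.

Boundary ∂_1: C_1 → C_0 sends each edge [p,q] (with p < q) to q − p. For instance
  ∂[v_0,v_2] = [v_2] − [v_0].
The resulting 3×3 matrix has rank 2, and its Smith normal form has invariant factors (1,1).

Reading off H_k = ker ∂_k / im ∂_{k+1}:

  H_0: rank C_0 − rank ∂_1 = 3 − 2 = 1, and the invariant factors of ∂_1 are all 1, so H_0 ≅ Z.
  H_1: rank ker ∂_1 − rank ∂_2 = (3 − 2) − 0 = 1, and there is no ∂_2, so H_1 ≅ Z.

H_0 ≅ Z,  H_1 ≅ Z.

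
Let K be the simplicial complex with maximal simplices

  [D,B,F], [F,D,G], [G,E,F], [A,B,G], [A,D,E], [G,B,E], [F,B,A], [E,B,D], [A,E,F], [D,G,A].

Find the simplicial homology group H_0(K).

K has 6 vertices, 15 edges, 10 triangles.
rank ∂_0 = 0, rank ∂_1 = 5 ⇒ b_0 = 6 − 0 − 5 = 1; all invariant factors of ∂_1 are 1 so no torsion. So H_0 ≅ Z.

H_0 ≅ Z.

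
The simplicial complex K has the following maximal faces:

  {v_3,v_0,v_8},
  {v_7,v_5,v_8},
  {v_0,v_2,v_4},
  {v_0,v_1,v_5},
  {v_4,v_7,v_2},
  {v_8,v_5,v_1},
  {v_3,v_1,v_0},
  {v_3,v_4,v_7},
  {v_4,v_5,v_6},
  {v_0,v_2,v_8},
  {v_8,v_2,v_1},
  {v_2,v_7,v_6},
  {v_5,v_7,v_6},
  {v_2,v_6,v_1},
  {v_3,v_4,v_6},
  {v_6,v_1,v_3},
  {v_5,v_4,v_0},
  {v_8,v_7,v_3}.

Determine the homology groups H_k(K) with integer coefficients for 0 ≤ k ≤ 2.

Take the total order v_0 < v_1 < v_2 < v_3 < v_4 < v_5 < v_6 < v_7 < v_8 on the vertex set. Then K (dimension 2) consists of the simplices:

  0-simplices (9): [v_0], [v_1], [v_2], [v_3], [v_4], [v_5], [v_6], [v_7], [v_8]
  1-simplices (27): (27 of them)
  2-simplices (18): (18 of them)

Hence C_0 ≅ Z^9, C_1 ≅ Z^27, C_2 ≅ Z^18.

Boundary ∂_1: C_1 → C_0 is given by ∂[p,q] = [q] − [p]. For instance
  ∂[v_6,v_7] = [v_7] − [v_6].
The 9×27 boundary matrix has rank 8 and Smith normal form diag(1,1,1,1,1,1,1,1).

∂_2: C_2 → C_1 sends each 2-simplex [p,q,r] to [q,r] − [p,r] + [p,q]. For instance
  ∂[v_5,v_7,v_8] = [v_7,v_8] − [v_5,v_8] + [v_5,v_7],
  ∂[v_0,v_3,v_8] = [v_3,v_8] − [v_0,v_8] + [v_0,v_3].
The resulting 27×18 matrix has rank 18, and its Smith normal form has invariant factors (1,1,1,1,1,1,1,1,1,1,1,1,1,1,1,1,1,2).

Reading off H_k = ker ∂_k / im ∂_{k+1}:

  H_0: rank C_0 − rank ∂_1 = 9 − 8 = 1, and the invariant factors of ∂_1 are all 1, so H_0 = Z.
  H_1: rank ker ∂_1 − rank ∂_2 = (27 − 8) − 18 = 1, and ∂_2 has invariant factor 2 > 1, so H_1 = Z × Z/2.
  H_2: rank ker ∂_2 − rank ∂_3 = (18 − 18) − 0 = 0, and there is no ∂_3, so H_2 = 0.

H_0 ≅ Z,  H_1 ≅ Z × Z/2,  H_2 = 0.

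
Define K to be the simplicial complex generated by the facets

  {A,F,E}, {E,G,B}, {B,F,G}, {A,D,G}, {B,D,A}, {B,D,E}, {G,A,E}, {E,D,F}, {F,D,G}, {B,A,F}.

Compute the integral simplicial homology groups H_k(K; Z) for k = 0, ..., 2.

H_0 ≅ Z,  H_1 ≅ Z/2Z,  H_2 = 0.

Take the total order A < B < D < E < F < G on the vertex set. Then K (dimension 2) consists of the simplices:

  0-simplices (6): A, B, D, E, F, G
  1-simplices (15): AB, AD, AE, AF, AG, BD, BE, BF, BG, DE, DF, DG, EF, EG, FG
  2-simplices (10): ABD, ABF, ADG, AEF, AEG, BDE, BEG, BFG, DEF, DFG

giving chain groups C_0 ≅ Z^6, C_1 ≅ Z^15, C_2 ≅ Z^10.

∂_1: C_1 → C_0 is given by ∂[p,q] = [q] − [p]. For instance
  ∂DG = G − D.
This gives a 6×15 integer matrix of rank 5; reducing to Smith normal form yields diagonal entries (1,1,1,1,1).

Boundary ∂_2: C_2 → C_1 acts by ∂[p,q,r] = [q,r] − [p,r] + [p,q]. For instance
  ∂AEF = EF − AF + AE,
  ∂BFG = FG − BG + BF.
The 15×10 boundary matrix has rank 10 and Smith normal form diag(1,1,1,1,1,1,1,1,1,2).

From H_k ≅ ker(∂_k) / im(∂_{k+1}) we obtain:

  H_0: rank C_0 − rank ∂_1 = 6 − 5 = 1, and the invariant factors of ∂_1 are all 1, so H_0 ≅ Z.
  H_1: rank ker ∂_1 − rank ∂_2 = (15 − 5) − 10 = 0, and ∂_2 has invariant factor 2 > 1, so H_1 ≅ Z/2Z.
  H_2: rank ker ∂_2 − rank ∂_3 = (10 − 10) − 0 = 0, and there is no ∂_3, so H_2 ≅ 0.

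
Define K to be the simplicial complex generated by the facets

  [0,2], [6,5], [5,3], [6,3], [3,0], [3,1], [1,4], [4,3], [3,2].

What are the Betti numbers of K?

Take the total order 0 < 1 < 2 < 3 < 4 < 5 < 6 on the vertex set. Then K (dimension 1) consists of the simplices:

  0-simplices (7): [0], [1], [2], [3], [4], [5], [6]
  1-simplices (9): [0,2], [0,3], [1,3], [1,4], [2,3], [3,4], [3,5], [3,6], [5,6]

giving chain groups C_0 ≅ Z^7, C_1 ≅ Z^9.

Boundary ∂_1: C_1 → C_0 maps an edge to its endpoints' difference, ∂[p,q] = q − p.
As a 7×9 matrix over Z this has rank 6, with invariant factors (1,1,1,1,1,1).

Reading off H_k = ker ∂_k / im ∂_{k+1}:

  H_0: rank C_0 − rank ∂_1 = 7 − 6 = 1, and the invariant factors of ∂_1 are all 1, so H_0 ≅ Z.
  H_1: rank ker ∂_1 − rank ∂_2 = (9 − 6) − 0 = 3, and there is no ∂_2, so H_1 ≅ Z^3.

As a check, the Euler characteristic is 7 − 9 = -2, which agrees with 1 − 3 = -2.

Hence the Betti numbers are b_0 = 1, b_1 = 3.

b_0 = 1, b_1 = 3.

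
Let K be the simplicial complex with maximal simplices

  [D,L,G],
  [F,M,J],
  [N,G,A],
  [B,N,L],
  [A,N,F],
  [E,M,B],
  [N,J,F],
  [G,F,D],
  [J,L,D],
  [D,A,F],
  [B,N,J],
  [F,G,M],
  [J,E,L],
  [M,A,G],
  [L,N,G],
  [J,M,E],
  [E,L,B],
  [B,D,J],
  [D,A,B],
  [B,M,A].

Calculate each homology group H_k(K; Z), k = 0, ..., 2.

We work with the vertex ordering A < B < D < E < F < G < J < L < M < N. The simplices of K, each written with vertices in increasing order, are:

  0-simplices (10): A, B, D, E, F, G, J, L, M, N
  1-simplices (30): AB, AD, AF, AG, AM, AN, BD, BE, BJ, BL, BM, BN, DF, DG, DJ, DL, EJ, EL, EM, FG, FJ, FM, FN, GL, GM, GN, JL, JM, JN, LN
  2-simplices (20): ABD, ABM, ADF, AFN, AGM, AGN, BDJ, BEL, BEM, BJN, BLN, DFG, DGL, DJL, EJL, EJM, FGM, FJM, FJN, GLN

Hence C_0 ≅ Z^10, C_1 ≅ Z^30, C_2 ≅ Z^20.

The boundary map ∂_1: C_1 → C_0 sends each edge [p,q] (with p < q) to q − p.
As a 10×30 matrix over Z this has rank 9, with invariant factors (1,1,1,1,1,1,1,1,1).

Boundary ∂_2: C_2 → C_1 acts by ∂[p,q,r] = [q,r] − [p,r] + [p,q]. For instance
  ∂GLN = LN − GN + GL,
  ∂AFN = FN − AN + AF.
The resulting 30×20 matrix has rank 20, and its Smith normal form has invariant factors (1,1,1,1,1,1,1,1,1,1,1,1,1,1,1,1,1,1,1,2).

Reading off H_k = ker ∂_k / im ∂_{k+1}:

  H_0: rank C_0 − rank ∂_1 = 10 − 9 = 1, and the invariant factors of ∂_1 are all 1, so H_0 ≅ Z.
  H_1: rank ker ∂_1 − rank ∂_2 = (30 − 9) − 20 = 1, and ∂_2 has invariant factor 2 > 1, so H_1 ≅ Z ⊕ Z/2Z.
  H_2: rank ker ∂_2 − rank ∂_3 = (20 − 20) − 0 = 0, and there is no ∂_3, so H_2 ≅ 0.

As a check, the Euler characteristic is 10 − 30 + 20 = 0, which agrees with 1 − 1 + 0 = 0.

H_0 = Z,  H_1 = Z ⊕ Z/2Z,  H_2 = 0.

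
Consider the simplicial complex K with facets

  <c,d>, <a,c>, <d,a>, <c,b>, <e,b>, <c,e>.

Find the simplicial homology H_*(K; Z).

Fix the vertex order a < b < c < d < e and write every simplex with vertices in increasing order. Then dim K = 1 and the simplices of K are:

  0-simplices (5): a, b, c, d, e
  1-simplices (6): ac, ad, bc, be, cd, ce

so the chain groups are C_0 ≅ Z^5, C_1 ≅ Z^6.

The boundary map ∂_1: C_1 → C_0 is given by ∂[p,q] = [q] − [p].
The 5×6 boundary matrix has rank 4 and Smith normal form diag(1,1,1,1).

Computing H_k = (kernel of ∂_k) / (image of ∂_{k+1}):

  H_0: rank C_0 − rank ∂_1 = 5 − 4 = 1, and the invariant factors of ∂_1 are all 1, so H_0 = Z.
  H_1: rank ker ∂_1 − rank ∂_2 = (6 − 4) − 0 = 2, and there is no ∂_2, so H_1 = Z^2.

H_0 ≅ Z,  H_1 ≅ Z^2.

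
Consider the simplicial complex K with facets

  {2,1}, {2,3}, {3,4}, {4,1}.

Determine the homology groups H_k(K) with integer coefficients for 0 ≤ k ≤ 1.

H_0 = Z,  H_1 = Z.

Take the total order 1 < 2 < 3 < 4 on the vertex set. Then K (dimension 1) consists of the simplices:

  0-simplices (4): [1], [2], [3], [4]
  1-simplices (4): [1,2], [1,4], [2,3], [3,4]

Hence C_0 ≅ Z^4, C_1 ≅ Z^4.

∂_1: C_1 → C_0 maps an edge to its endpoints' difference, ∂[p,q] = q − p.
The resulting 4×4 matrix has rank 3, and its Smith normal form has invariant factors (1,1,1).

Computing H_k = (kernel of ∂_k) / (image of ∂_{k+1}):

  H_0: rank C_0 − rank ∂_1 = 4 − 3 = 1, and the invariant factors of ∂_1 are all 1, so H_0 ≅ Z.
  H_1: rank ker ∂_1 − rank ∂_2 = (4 − 3) − 0 = 1, and there is no ∂_2, so H_1 ≅ Z.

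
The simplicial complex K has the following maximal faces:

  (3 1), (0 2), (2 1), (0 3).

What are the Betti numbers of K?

b_0 = 1, b_1 = 1.

Take the total order 0 < 1 < 2 < 3 on the vertex set. Then K (dimension 1) consists of the simplices:

  0-simplices (4): [0], [1], [2], [3]
  1-simplices (4): [0,2], [0,3], [1,2], [1,3]

Hence C_0 ≅ Z^4, C_1 ≅ Z^4.

The boundary map ∂_1: C_1 → C_0 sends each edge [p,q] (with p < q) to q − p.
This gives a 4×4 integer matrix of rank 3; reducing to Smith normal form yields diagonal entries (1,1,1).

Computing H_k = (kernel of ∂_k) / (image of ∂_{k+1}):

  H_0: rank C_0 − rank ∂_1 = 4 − 3 = 1, and the invariant factors of ∂_1 are all 1, so H_0 ≅ Z.
  H_1: rank ker ∂_1 − rank ∂_2 = (4 − 3) − 0 = 1, and there is no ∂_2, so H_1 ≅ Z.

As a check, the Euler characteristic is 4 − 4 = 0, which agrees with 1 − 1 = 0.

Hence the Betti numbers are b_0 = 1, b_1 = 1.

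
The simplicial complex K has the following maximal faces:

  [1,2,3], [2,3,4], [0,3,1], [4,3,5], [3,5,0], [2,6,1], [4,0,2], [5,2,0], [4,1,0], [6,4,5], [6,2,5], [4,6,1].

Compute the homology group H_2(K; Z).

H_2 = 0.

Order the vertices as 0 < 1 < 2 < 3 < 4 < 5 < 6. Listing each simplex with vertices in this order, K has dimension 2 with simplices:

  0-simplices (7): [0], [1], [2], [3], [4], [5], [6]
  1-simplices (18): [0,1], [0,2], [0,3], [0,4], [0,5], [1,2], [1,3], [1,4], [1,6], [2,3], [2,4], [2,5], [2,6], [3,4], [3,5], [4,5], [4,6], [5,6]
  2-simplices (12): [0,1,3], [0,1,4], [0,2,4], [0,2,5], [0,3,5], [1,2,3], [1,2,6], [1,4,6], [2,3,4], [2,5,6], [3,4,5], [4,5,6]

giving chain groups C_0 ≅ Z^7, C_1 ≅ Z^18, C_2 ≅ Z^12.

The boundary map ∂_1: C_1 → C_0 maps an edge to its endpoints' difference, ∂[p,q] = q − p. For instance
  ∂[1,3] = [3] − [1].
As a 7×18 matrix over Z this has rank 6, with invariant factors (1,1,1,1,1,1).

The boundary map ∂_2: C_2 → C_1 acts by ∂[p,q,r] = [q,r] − [p,r] + [p,q]. For instance
  ∂[1,4,6] = [4,6] − [1,6] + [1,4],
  ∂[4,5,6] = [5,6] − [4,6] + [4,5].
This gives a 18×12 integer matrix of rank 12; reducing to Smith normal form yields diagonal entries (1,1,1,1,1,1,1,1,1,1,1,2).

From H_k ≅ ker(∂_k) / im(∂_{k+1}) we obtain:

  H_2: rank ker ∂_2 − rank ∂_3 = (12 − 12) − 0 = 0, and there is no ∂_3, so H_2 = 0.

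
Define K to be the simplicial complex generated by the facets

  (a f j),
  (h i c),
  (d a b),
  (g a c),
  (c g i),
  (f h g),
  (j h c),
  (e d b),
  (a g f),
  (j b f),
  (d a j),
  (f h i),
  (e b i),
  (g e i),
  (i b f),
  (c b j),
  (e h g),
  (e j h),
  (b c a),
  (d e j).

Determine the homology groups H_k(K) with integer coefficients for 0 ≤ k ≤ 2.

We work with the vertex ordering a < b < c < d < e < f < g < h < i < j. The simplices of K, each written with vertices in increasing order, are:

  0-simplices (10): a, b, c, d, e, f, g, h, i, j
  1-simplices (30): ab, ac, ad, af, ag, aj, bc, bd, be, bf, bi, bj, cg, ch, ci, cj, de, dj, eg, eh, ei, ej, fg, fh, fi, fj, gh, gi, hi, hj
  2-simplices (20): abc, abd, acg, adj, afg, afj, bcj, bde, bei, bfi, bfj, cgi, chi, chj, dej, egh, egi, ehj, fgh, fhi

giving chain groups C_0 ≅ Z^10, C_1 ≅ Z^30, C_2 ≅ Z^20.

The boundary map ∂_1: C_1 → C_0 maps an edge to its endpoints' difference, ∂[p,q] = q − p. For instance
  ∂bd = d − b.
This gives a 10×30 integer matrix of rank 9; reducing to Smith normal form yields diagonal entries (1,1,1,1,1,1,1,1,1).

The boundary map ∂_2: C_2 → C_1 maps a triangle to the signed sum of its edges. For instance
  ∂fhi = hi − fi + fh,
  ∂bfi = fi − bi + bf.
The 30×20 boundary matrix has rank 20 and Smith normal form diag(1,1,1,1,1,1,1,1,1,1,1,1,1,1,1,1,1,1,1,2).

Now H_k = ker ∂_k / im ∂_{k+1}, so:

  H_0: rank C_0 − rank ∂_1 = 10 − 9 = 1, and the invariant factors of ∂_1 are all 1, so H_0 = Z.
  H_1: rank ker ∂_1 − rank ∂_2 = (30 − 9) − 20 = 1, and ∂_2 has invariant factor 2 > 1, so H_1 = Z ⊕ Z/2.
  H_2: rank ker ∂_2 − rank ∂_3 = (20 − 20) − 0 = 0, and there is no ∂_3, so H_2 = 0.

H_0 ≅ Z,  H_1 ≅ Z ⊕ Z/2,  H_2 = 0.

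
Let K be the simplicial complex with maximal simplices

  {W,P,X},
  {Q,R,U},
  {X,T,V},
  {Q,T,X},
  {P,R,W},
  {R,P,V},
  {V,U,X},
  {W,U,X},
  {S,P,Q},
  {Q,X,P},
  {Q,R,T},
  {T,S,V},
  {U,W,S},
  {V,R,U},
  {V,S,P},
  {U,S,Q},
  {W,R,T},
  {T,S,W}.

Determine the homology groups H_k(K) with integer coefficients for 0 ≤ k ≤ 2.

H_0 = Z,  H_1 = Z^2,  H_2 = Z.

We work with the vertex ordering P < Q < R < S < T < U < V < W < X. The simplices of K, each written with vertices in increasing order, are:

  0-simplices (9): P, Q, R, S, T, U, V, W, X
  1-simplices (27): PQ, PR, PS, PV, PW, PX, QR, QS, QT, QU, QX, RT, RU, RV, RW, ST, SU, SV, SW, TV, TW, TX, UV, UW, UX, VX, WX
  2-simplices (18): PQS, PQX, PRV, PRW, PSV, PWX, QRT, QRU, QSU, QTX, RTW, RUV, STV, STW, SUW, TVX, UVX, UWX

so the chain groups are C_0 ≅ Z^9, C_1 ≅ Z^27, C_2 ≅ Z^18.

The boundary map ∂_1: C_1 → C_0 is given by ∂[p,q] = [q] − [p]. For instance
  ∂PR = R − P.
This gives a 9×27 integer matrix of rank 8; reducing to Smith normal form yields diagonal entries (1,1,1,1,1,1,1,1).

The boundary map ∂_2: C_2 → C_1 maps a triangle to the signed sum of its edges. For instance
  ∂QSU = SU − QU + QS,
  ∂PRV = RV − PV + PR.
The 27×18 boundary matrix has rank 17 and Smith normal form diag(1,1,1,1,1,1,1,1,1,1,1,1,1,1,1,1,1).

Reading off H_k = ker ∂_k / im ∂_{k+1}:

  H_0: rank C_0 − rank ∂_1 = 9 − 8 = 1, and the invariant factors of ∂_1 are all 1, so H_0 ≅ Z.
  H_1: rank ker ∂_1 − rank ∂_2 = (27 − 8) − 17 = 2, and the invariant factors of ∂_2 are all 1, so H_1 ≅ Z^2.
  H_2: rank ker ∂_2 − rank ∂_3 = (18 − 17) − 0 = 1, and there is no ∂_3, so H_2 ≅ Z.

(K is a triangulation of the torus T^2.)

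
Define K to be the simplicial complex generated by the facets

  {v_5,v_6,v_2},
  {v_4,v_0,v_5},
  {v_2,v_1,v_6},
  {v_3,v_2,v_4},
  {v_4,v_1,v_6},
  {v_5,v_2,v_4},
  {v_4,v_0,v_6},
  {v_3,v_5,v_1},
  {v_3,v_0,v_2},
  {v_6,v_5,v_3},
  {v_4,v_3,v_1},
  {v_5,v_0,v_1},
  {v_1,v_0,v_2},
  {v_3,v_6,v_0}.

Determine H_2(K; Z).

We work with the vertex ordering v_0 < v_1 < v_2 < v_3 < v_4 < v_5 < v_6. The simplices of K, each written with vertices in increasing order, are:

  0-simplices (7): [v_0], [v_1], [v_2], [v_3], [v_4], [v_5], [v_6]
  1-simplices (21): (21 of them)
  2-simplices (14): (14 of them)

Hence C_0 ≅ Z^7, C_1 ≅ Z^21, C_2 ≅ Z^14.

Boundary ∂_1: C_1 → C_0 is given by ∂[p,q] = [q] − [p].
The resulting 7×21 matrix has rank 6, and its Smith normal form has invariant factors (1,1,1,1,1,1).

Boundary ∂_2: C_2 → C_1 maps a triangle to the signed sum of its edges. For instance
  ∂[v_0,v_4,v_5] = [v_4,v_5] − [v_0,v_5] + [v_0,v_4],
  ∂[v_1,v_4,v_6] = [v_4,v_6] − [v_1,v_6] + [v_1,v_4].
This gives a 21×14 integer matrix of rank 13; reducing to Smith normal form yields diagonal entries (1,1,1,1,1,1,1,1,1,1,1,1,1).

Computing H_k = (kernel of ∂_k) / (image of ∂_{k+1}):

  H_2: rank ker ∂_2 − rank ∂_3 = (14 − 13) − 0 = 1, and there is no ∂_3, so H_2 ≅ Z.

H_2 ≅ Z.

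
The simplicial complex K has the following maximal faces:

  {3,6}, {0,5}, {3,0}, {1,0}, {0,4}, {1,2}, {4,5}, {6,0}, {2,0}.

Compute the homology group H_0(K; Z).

H_0 ≅ Z.

We work with the vertex ordering 0 < 1 < 2 < 3 < 4 < 5 < 6. The simplices of K, each written with vertices in increasing order, are:

  0-simplices (7): [0], [1], [2], [3], [4], [5], [6]
  1-simplices (9): [0,1], [0,2], [0,3], [0,4], [0,5], [0,6], [1,2], [3,6], [4,5]

giving chain groups C_0 ≅ Z^7, C_1 ≅ Z^9.

The boundary map ∂_1: C_1 → C_0 maps an edge to its endpoints' difference, ∂[p,q] = q − p. For instance
  ∂[0,5] = [5] − [0].
As a 7×9 matrix over Z this has rank 6, with invariant factors (1,1,1,1,1,1).

Now H_k = ker ∂_k / im ∂_{k+1}, so:

  H_0: rank C_0 − rank ∂_1 = 7 − 6 = 1, and the invariant factors of ∂_1 are all 1, so H_0 = Z.

(K is a triangulation of a wedge of 3 circles.)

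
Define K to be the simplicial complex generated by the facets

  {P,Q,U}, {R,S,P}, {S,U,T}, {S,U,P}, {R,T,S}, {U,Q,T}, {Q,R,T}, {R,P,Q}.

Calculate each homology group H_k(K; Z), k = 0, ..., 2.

We work with the vertex ordering P < Q < R < S < T < U. The simplices of K, each written with vertices in increasing order, are:

  0-simplices (6): P, Q, R, S, T, U
  1-simplices (12): PQ, PR, PS, PU, QR, QT, QU, RS, RT, ST, SU, TU
  2-simplices (8): PQR, PQU, PRS, PSU, QRT, QTU, RST, STU

Hence C_0 ≅ Z^6, C_1 ≅ Z^12, C_2 ≅ Z^8.

Boundary ∂_1: C_1 → C_0 is given by ∂[p,q] = [q] − [p].
This gives a 6×12 integer matrix of rank 5; reducing to Smith normal form yields diagonal entries (1,1,1,1,1).

∂_2: C_2 → C_1 sends each 2-simplex [p,q,r] to [q,r] − [p,r] + [p,q]. For instance
  ∂QTU = TU − QU + QT,
  ∂QRT = RT − QT + QR.
This gives a 12×8 integer matrix of rank 7; reducing to Smith normal form yields diagonal entries (1,1,1,1,1,1,1).

Reading off H_k = ker ∂_k / im ∂_{k+1}:

  H_0: rank C_0 − rank ∂_1 = 6 − 5 = 1, and the invariant factors of ∂_1 are all 1, so H_0 ≅ Z.
  H_1: rank ker ∂_1 − rank ∂_2 = (12 − 5) − 7 = 0, and the invariant factors of ∂_2 are all 1, so H_1 ≅ 0.
  H_2: rank ker ∂_2 − rank ∂_3 = (8 − 7) − 0 = 1, and there is no ∂_3, so H_2 ≅ Z.

(K is a triangulation of the 2-sphere S^2.)

H_0 ≅ Z,  H_1 = 0,  H_2 ≅ Z.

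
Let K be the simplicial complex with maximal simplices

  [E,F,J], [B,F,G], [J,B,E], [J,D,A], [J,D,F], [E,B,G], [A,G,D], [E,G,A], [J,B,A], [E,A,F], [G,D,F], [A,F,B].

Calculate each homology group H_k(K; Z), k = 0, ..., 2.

We work with the vertex ordering A < B < D < E < F < G < J. The simplices of K, each written with vertices in increasing order, are:

  0-simplices (7): A, B, D, E, F, G, J
  1-simplices (18): AB, AD, AE, AF, AG, AJ, BE, BF, BG, BJ, DF, DG, DJ, EF, EG, EJ, FG, FJ
  2-simplices (12): ABF, ABJ, ADG, ADJ, AEF, AEG, BEG, BEJ, BFG, DFG, DFJ, EFJ

giving chain groups C_0 ≅ Z^7, C_1 ≅ Z^18, C_2 ≅ Z^12.

∂_1: C_1 → C_0 is given by ∂[p,q] = [q] − [p]. For instance
  ∂AE = E − A.
The 7×18 boundary matrix has rank 6 and Smith normal form diag(1,1,1,1,1,1).

Boundary ∂_2: C_2 → C_1 acts by ∂[p,q,r] = [q,r] − [p,r] + [p,q]. For instance
  ∂DFG = FG − DG + DF,
  ∂BFG = FG − BG + BF.
As a 18×12 matrix over Z this has rank 12, with invariant factors (1,1,1,1,1,1,1,1,1,1,1,2).

Now H_k = ker ∂_k / im ∂_{k+1}, so:

  H_0: rank C_0 − rank ∂_1 = 7 − 6 = 1, and the invariant factors of ∂_1 are all 1, so H_0 = Z.
  H_1: rank ker ∂_1 − rank ∂_2 = (18 − 6) − 12 = 0, and ∂_2 has invariant factor 2 > 1, so H_1 = Z/2.
  H_2: rank ker ∂_2 − rank ∂_3 = (12 − 12) − 0 = 0, and there is no ∂_3, so H_2 = 0.

As a check, the Euler characteristic is 7 − 18 + 12 = 1, which agrees with 1 − 0 + 0 = 1.
(K is a triangulation of the real projective plane RP^2.)

H_0 = Z,  H_1 = Z/2,  H_2 = 0.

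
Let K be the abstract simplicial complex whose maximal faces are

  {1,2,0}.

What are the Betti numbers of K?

Fix the vertex order 0 < 1 < 2 and write every simplex with vertices in increasing order. Then dim K = 2 and the simplices of K are:

  0-simplices (3): [0], [1], [2]
  1-simplices (3): [0,1], [0,2], [1,2]
  2-simplices (1): [0,1,2]

Hence C_0 ≅ Z^3, C_1 ≅ Z^3, C_2 ≅ Z^1.

The boundary map ∂_1: C_1 → C_0 sends each edge [p,q] (with p < q) to q − p. For instance
  ∂[1,2] = [2] − [1].
As a 3×3 matrix over Z this has rank 2, with invariant factors (1,1).

Boundary ∂_2: C_2 → C_1 sends each 2-simplex [p,q,r] to [q,r] − [p,r] + [p,q]. For instance
  ∂[0,1,2] = [1,2] − [0,2] + [0,1].
The 3×1 boundary matrix has rank 1 and Smith normal form diag(1).

Computing H_k = (kernel of ∂_k) / (image of ∂_{k+1}):

  H_0: rank C_0 − rank ∂_1 = 3 − 2 = 1, and the invariant factors of ∂_1 are all 1, so H_0 ≅ Z.
  H_1: rank ker ∂_1 − rank ∂_2 = (3 − 2) − 1 = 0, and the invariant factors of ∂_2 are all 1, so H_1 ≅ 0.
  H_2: rank ker ∂_2 − rank ∂_3 = (1 − 1) − 0 = 0, and there is no ∂_3, so H_2 ≅ 0.

As a check, the Euler characteristic is 3 − 3 + 1 = 1, which agrees with 1 − 0 + 0 = 1.

Hence the Betti numbers are b_0 = 1, b_1 = 0, b_2 = 0.

b_0 = 1, b_1 = 0, b_2 = 0.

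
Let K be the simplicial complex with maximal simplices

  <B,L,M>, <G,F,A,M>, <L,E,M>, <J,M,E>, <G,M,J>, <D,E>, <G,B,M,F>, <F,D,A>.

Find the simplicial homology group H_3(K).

Take the total order A < B < D < E < F < G < J < L < M on the vertex set. Then K (dimension 3) consists of the simplices:

  0-simplices (9): A, B, D, E, F, G, J, L, M
  1-simplices (19): AD, AF, AG, AM, BF, BG, BL, BM, DE, DF, EJ, EL, EM, FG, FM, GJ, GM, JM, LM
  2-simplices (12): ADF, AFG, AFM, AGM, BFG, BFM, BGM, BLM, EJM, ELM, FGM, GJM
  3-simplices (2): AFGM, BFGM

giving chain groups C_0 ≅ Z^9, C_1 ≅ Z^19, C_2 ≅ Z^12, C_3 ≅ Z^2.

Boundary ∂_1: C_1 → C_0 maps an edge to its endpoints' difference, ∂[p,q] = q − p.
The resulting 9×19 matrix has rank 8, and its Smith normal form has invariant factors (1,1,1,1,1,1,1,1).

Boundary ∂_2: C_2 → C_1 sends each 2-simplex [p,q,r] to [q,r] − [p,r] + [p,q]. For instance
  ∂AGM = GM − AM + AG,
  ∂BFG = FG − BG + BF.
The 19×12 boundary matrix has rank 10 and Smith normal form diag(1,1,1,1,1,1,1,1,1,1).

The boundary map ∂_3: C_3 → C_2 sends each 3-simplex σ to the alternating sum Σ_i (−1)^i (σ with its i-th vertex removed). For instance
  ∂BFGM = FGM − BGM + BFM − BFG,
  ∂AFGM = FGM − AGM + AFM − AFG.
This gives a 12×2 integer matrix of rank 2; reducing to Smith normal form yields diagonal entries (1,1).

Computing H_k = (kernel of ∂_k) / (image of ∂_{k+1}):

  H_3: rank ker ∂_3 − rank ∂_4 = (2 − 2) − 0 = 0, and there is no ∂_4, so H_3 ≅ 0.

H_3 ≅ 0.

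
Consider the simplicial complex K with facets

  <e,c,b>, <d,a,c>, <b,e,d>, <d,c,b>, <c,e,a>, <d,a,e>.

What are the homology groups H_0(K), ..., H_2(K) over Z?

Fix the vertex order a < b < c < d < e and write every simplex with vertices in increasing order. Then dim K = 2 and the simplices of K are:

  0-simplices (5): a, b, c, d, e
  1-simplices (9): ac, ad, ae, bc, bd, be, cd, ce, de
  2-simplices (6): acd, ace, ade, bcd, bce, bde

so the chain groups are C_0 ≅ Z^5, C_1 ≅ Z^9, C_2 ≅ Z^6.

The boundary map ∂_1: C_1 → C_0 maps an edge to its endpoints' difference, ∂[p,q] = q − p.
This gives a 5×9 integer matrix of rank 4; reducing to Smith normal form yields diagonal entries (1,1,1,1).

Boundary ∂_2: C_2 → C_1 acts by ∂[p,q,r] = [q,r] − [p,r] + [p,q]. For instance
  ∂bce = ce − be + bc,
  ∂ade = de − ae + ad.
The 9×6 boundary matrix has rank 5 and Smith normal form diag(1,1,1,1,1).

Now H_k = ker ∂_k / im ∂_{k+1}, so:

  H_0: rank C_0 − rank ∂_1 = 5 − 4 = 1, and the invariant factors of ∂_1 are all 1, so H_0 = Z.
  H_1: rank ker ∂_1 − rank ∂_2 = (9 − 4) − 5 = 0, and the invariant factors of ∂_2 are all 1, so H_1 = 0.
  H_2: rank ker ∂_2 − rank ∂_3 = (6 − 5) − 0 = 1, and there is no ∂_3, so H_2 = Z.

H_0 ≅ Z,  H_1 = 0,  H_2 ≅ Z.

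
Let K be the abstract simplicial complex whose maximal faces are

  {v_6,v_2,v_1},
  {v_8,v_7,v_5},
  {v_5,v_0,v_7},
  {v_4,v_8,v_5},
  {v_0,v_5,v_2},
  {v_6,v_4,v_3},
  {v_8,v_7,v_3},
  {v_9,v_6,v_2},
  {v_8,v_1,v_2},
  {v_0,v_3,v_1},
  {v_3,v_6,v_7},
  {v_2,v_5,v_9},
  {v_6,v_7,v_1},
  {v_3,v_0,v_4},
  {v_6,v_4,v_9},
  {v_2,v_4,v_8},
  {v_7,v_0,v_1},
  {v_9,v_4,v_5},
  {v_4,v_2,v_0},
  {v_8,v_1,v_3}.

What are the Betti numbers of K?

b_0 = 1, b_1 = 1, b_2 = 0.

Order the vertices as v_0 < v_1 < v_2 < v_3 < v_4 < v_5 < v_6 < v_7 < v_8 < v_9. Listing each simplex with vertices in this order, K has dimension 2 with simplices:

  0-simplices (10): [v_0], [v_1], [v_2], [v_3], [v_4], [v_5], [v_6], [v_7], [v_8], [v_9]
  1-simplices (30): (30 of them)
  2-simplices (20): (20 of them)

Hence C_0 ≅ Z^10, C_1 ≅ Z^30, C_2 ≅ Z^20.

∂_1: C_1 → C_0 sends each edge [p,q] (with p < q) to q − p.
The resulting 10×30 matrix has rank 9, and its Smith normal form has invariant factors (1,1,1,1,1,1,1,1,1).

Boundary ∂_2: C_2 → C_1 maps a triangle to the signed sum of its edges. For instance
  ∂[v_1,v_6,v_7] = [v_6,v_7] − [v_1,v_7] + [v_1,v_6],
  ∂[v_3,v_6,v_7] = [v_6,v_7] − [v_3,v_7] + [v_3,v_6].
This gives a 30×20 integer matrix of rank 20; reducing to Smith normal form yields diagonal entries (1,1,1,1,1,1,1,1,1,1,1,1,1,1,1,1,1,1,1,2).

Now H_k = ker ∂_k / im ∂_{k+1}, so:

  H_0: rank C_0 − rank ∂_1 = 10 − 9 = 1, and the invariant factors of ∂_1 are all 1, so H_0 ≅ Z.
  H_1: rank ker ∂_1 − rank ∂_2 = (30 − 9) − 20 = 1, and ∂_2 has invariant factor 2 > 1, so H_1 ≅ Z ⊕ Z_2.
  H_2: rank ker ∂_2 − rank ∂_3 = (20 − 20) − 0 = 0, and there is no ∂_3, so H_2 ≅ 0.

Hence the Betti numbers are b_0 = 1, b_1 = 1, b_2 = 0.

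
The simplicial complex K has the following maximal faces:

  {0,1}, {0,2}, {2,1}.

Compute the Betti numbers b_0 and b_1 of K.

Fix the vertex order 0 < 1 < 2 and write every simplex with vertices in increasing order. Then dim K = 1 and the simplices of K are:

  0-simplices (3): [0], [1], [2]
  1-simplices (3): [0,1], [0,2], [1,2]

Hence C_0 ≅ Z^3, C_1 ≅ Z^3.

The boundary map ∂_1: C_1 → C_0 maps an edge to its endpoints' difference, ∂[p,q] = q − p. For instance
  ∂[0,1] = [1] − [0].
The 3×3 boundary matrix has rank 2 and Smith normal form diag(1,1).

Computing H_k = (kernel of ∂_k) / (image of ∂_{k+1}):

  H_0: rank C_0 − rank ∂_1 = 3 − 2 = 1, and the invariant factors of ∂_1 are all 1, so H_0 = Z.
  H_1: rank ker ∂_1 − rank ∂_2 = (3 − 2) − 0 = 1, and there is no ∂_2, so H_1 = Z.

Hence the Betti numbers are b_0 = 1, b_1 = 1.

b_0 = 1, b_1 = 1.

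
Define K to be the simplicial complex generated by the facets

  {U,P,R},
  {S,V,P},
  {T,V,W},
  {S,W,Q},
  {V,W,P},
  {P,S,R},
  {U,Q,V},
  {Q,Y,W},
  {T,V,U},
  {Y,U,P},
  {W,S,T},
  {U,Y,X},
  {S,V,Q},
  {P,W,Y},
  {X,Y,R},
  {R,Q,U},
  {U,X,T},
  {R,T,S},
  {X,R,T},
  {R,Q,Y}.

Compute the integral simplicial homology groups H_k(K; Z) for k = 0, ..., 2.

H_0 = Z,  H_1 = Z ⊕ Z_2,  H_2 = 0.

Order the vertices as P < Q < R < S < T < U < V < W < X < Y. Listing each simplex with vertices in this order, K has dimension 2 with simplices:

  0-simplices (10): P, Q, R, S, T, U, V, W, X, Y
  1-simplices (30): PR, PS, PU, PV, PW, PY, QR, QS, QU, QV, QW, QY, RS, RT, RU, RX, RY, ST, SV, SW, TU, TV, TW, TX, UV, UX, UY, VW, WY, XY
  2-simplices (20): PRS, PRU, PSV, PUY, PVW, PWY, QRU, QRY, QSV, QSW, QUV, QWY, RST, RTX, RXY, STW, TUV, TUX, TVW, UXY

Hence C_0 ≅ Z^10, C_1 ≅ Z^30, C_2 ≅ Z^20.

The boundary map ∂_1: C_1 → C_0 is given by ∂[p,q] = [q] − [p].
This gives a 10×30 integer matrix of rank 9; reducing to Smith normal form yields diagonal entries (1,1,1,1,1,1,1,1,1).

The boundary map ∂_2: C_2 → C_1 sends each 2-simplex [p,q,r] to [q,r] − [p,r] + [p,q]. For instance
  ∂TUV = UV − TV + TU,
  ∂PRU = RU − PU + PR.
The resulting 30×20 matrix has rank 20, and its Smith normal form has invariant factors (1,1,1,1,1,1,1,1,1,1,1,1,1,1,1,1,1,1,1,2).

Now H_k = ker ∂_k / im ∂_{k+1}, so:

  H_0: rank C_0 − rank ∂_1 = 10 − 9 = 1, and the invariant factors of ∂_1 are all 1, so H_0 = Z.
  H_1: rank ker ∂_1 − rank ∂_2 = (30 − 9) − 20 = 1, and ∂_2 has invariant factor 2 > 1, so H_1 = Z ⊕ Z_2.
  H_2: rank ker ∂_2 − rank ∂_3 = (20 − 20) − 0 = 0, and there is no ∂_3, so H_2 = 0.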